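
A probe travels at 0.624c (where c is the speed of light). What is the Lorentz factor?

v/c = 0.624, so (v/c)² = 0.389376
1 - (v/c)² = 0.610624
γ = 1/√(0.610624) = 1.280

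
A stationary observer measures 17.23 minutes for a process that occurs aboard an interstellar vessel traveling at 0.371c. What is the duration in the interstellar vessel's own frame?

Dilated time Δt = 17.23 minutes
γ = 1/√(1 - 0.371²) = 1.077
Δt₀ = Δt/γ = 17.23/1.077 = 16.00 minutes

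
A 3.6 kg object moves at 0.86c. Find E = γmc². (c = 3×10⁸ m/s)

γ = 1/√(1 - 0.86²) = 1.9597
mc² = 3.6 × (3×10⁸)² = 3.240×10¹⁷ J
E = γmc² = 1.9597 × 3.240×10¹⁷ = 6.349×10¹⁷ J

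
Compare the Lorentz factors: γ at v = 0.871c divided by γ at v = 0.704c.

γ₁ = 1/√(1 - 0.871²) = 2.0355
γ₂ = 1/√(1 - 0.704²) = 1.4081
γ₁/γ₂ = 2.0355/1.4081 = 1.446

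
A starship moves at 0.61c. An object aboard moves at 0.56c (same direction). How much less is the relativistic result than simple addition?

Classical: u' + v = 0.56 + 0.61 = 1.17c
Relativistic: u = (0.56 + 0.61)/(1 + 0.3416) = 1.17/1.3416 = 0.8721c
Difference: 1.17 - 0.8721 = 0.2979c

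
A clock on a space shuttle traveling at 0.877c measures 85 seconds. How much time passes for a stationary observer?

Proper time Δt₀ = 85 seconds
γ = 1/√(1 - 0.877²) = 2.081
Δt = γΔt₀ = 2.081 × 85 = 176.9 seconds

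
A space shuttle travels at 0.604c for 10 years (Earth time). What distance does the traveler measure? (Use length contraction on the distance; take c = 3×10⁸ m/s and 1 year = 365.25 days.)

Earth distance: d = v × t = 0.604c × 10 yr = 5.7182×10¹⁶ m
γ = 1.2547
d' = d/γ = 5.7182×10¹⁶/1.2547 = 4.557×10¹⁶ m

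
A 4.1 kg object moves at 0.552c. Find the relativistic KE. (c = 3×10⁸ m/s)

γ = 1/√(1 - 0.552²) = 1.19926
γ - 1 = 0.19926
KE = (γ-1)mc² = 0.19926 × 4.1 × (3×10⁸)² = 7.353×10¹⁶ J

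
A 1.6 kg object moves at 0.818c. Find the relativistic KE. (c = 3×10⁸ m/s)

γ = 1/√(1 - 0.818²) = 1.7385
γ - 1 = 0.7385
KE = (γ-1)mc² = 0.7385 × 1.6 × (3×10⁸)² = 1.063×10¹⁷ J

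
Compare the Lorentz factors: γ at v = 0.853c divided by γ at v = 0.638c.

γ₁ = 1/√(1 - 0.853²) = 1.916
γ₂ = 1/√(1 - 0.638²) = 1.299
γ₁/γ₂ = 1.916/1.299 = 1.475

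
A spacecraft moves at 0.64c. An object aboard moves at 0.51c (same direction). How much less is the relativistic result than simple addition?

Classical: u' + v = 0.51 + 0.64 = 1.15c
Relativistic: u = (0.51 + 0.64)/(1 + 0.3264) = 1.15/1.3264 = 0.8670c
Difference: 1.15 - 0.8670 = 0.2830c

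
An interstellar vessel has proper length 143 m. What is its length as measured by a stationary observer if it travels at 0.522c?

Proper length L₀ = 143 m
γ = 1/√(1 - 0.522²) = 1.172
L = L₀/γ = 143/1.172 = 122.0 m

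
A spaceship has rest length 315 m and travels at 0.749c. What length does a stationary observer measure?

Proper length L₀ = 315 m
γ = 1/√(1 - 0.749²) = 1.509
L = L₀/γ = 315/1.509 = 208.7 m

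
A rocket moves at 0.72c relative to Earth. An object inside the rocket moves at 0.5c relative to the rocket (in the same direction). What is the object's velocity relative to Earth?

u = (u' + v)/(1 + u'v/c²)
Numerator: 0.5 + 0.72 = 1.22
Denominator: 1 + 0.36 = 1.36
u = 1.22/1.36 = 0.8971c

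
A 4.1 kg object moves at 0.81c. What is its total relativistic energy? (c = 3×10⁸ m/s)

γ = 1/√(1 - 0.81²) = 1.7052
mc² = 4.1 × (3×10⁸)² = 3.690×10¹⁷ J
E = γmc² = 1.7052 × 3.690×10¹⁷ = 6.292×10¹⁷ J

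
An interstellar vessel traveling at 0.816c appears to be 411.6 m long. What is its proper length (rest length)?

Contracted length L = 411.6 m
γ = 1/√(1 - 0.816²) = 1.7299
L₀ = γL = 1.7299 × 411.6 = 712.0 m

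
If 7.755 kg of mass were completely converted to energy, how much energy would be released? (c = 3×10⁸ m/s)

Using E = mc²:
c² = (3×10⁸)² = 9×10¹⁶ m²/s²
E = 7.755 × 9×10¹⁶ = 6.980×10¹⁷ J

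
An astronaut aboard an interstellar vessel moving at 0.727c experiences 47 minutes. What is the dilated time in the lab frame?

Proper time Δt₀ = 47 minutes
γ = 1/√(1 - 0.727²) = 1.4564
Δt = γΔt₀ = 1.4564 × 47 = 68.45 minutes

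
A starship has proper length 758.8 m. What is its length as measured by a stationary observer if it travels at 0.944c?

Proper length L₀ = 758.8 m
γ = 1/√(1 - 0.944²) = 3.0308
L = L₀/γ = 758.8/3.0308 = 250.4 m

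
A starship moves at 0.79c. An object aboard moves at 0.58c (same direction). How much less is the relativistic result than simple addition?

Classical: u' + v = 0.58 + 0.79 = 1.37c
Relativistic: u = (0.58 + 0.79)/(1 + 0.4582) = 1.37/1.4582 = 0.9395c
Difference: 1.37 - 0.9395 = 0.4305c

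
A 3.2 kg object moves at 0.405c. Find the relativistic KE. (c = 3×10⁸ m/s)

γ = 1/√(1 - 0.405²) = 1.09371
γ - 1 = 0.09371
KE = (γ-1)mc² = 0.09371 × 3.2 × (3×10⁸)² = 2.699×10¹⁶ J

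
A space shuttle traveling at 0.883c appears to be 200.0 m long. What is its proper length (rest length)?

Contracted length L = 200.0 m
γ = 1/√(1 - 0.883²) = 2.1305
L₀ = γL = 2.1305 × 200.0 = 426.1 m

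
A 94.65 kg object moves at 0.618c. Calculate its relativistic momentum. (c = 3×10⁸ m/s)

γ = 1/√(1 - 0.618²) = 1.272
v = 0.618 × 3×10⁸ = 1.854×10⁸ m/s
p = γmv = 1.272 × 94.65 × 1.854×10⁸ = 2.232×10¹⁰ kg·m/s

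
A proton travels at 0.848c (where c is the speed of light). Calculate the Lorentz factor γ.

v/c = 0.848, so (v/c)² = 0.719104
1 - (v/c)² = 0.280896
γ = 1/√(0.280896) = 1.887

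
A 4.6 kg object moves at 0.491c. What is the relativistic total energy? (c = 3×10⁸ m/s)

γ = 1/√(1 - 0.491²) = 1.1479
mc² = 4.6 × (3×10⁸)² = 4.140×10¹⁷ J
E = γmc² = 1.1479 × 4.140×10¹⁷ = 4.752×10¹⁷ J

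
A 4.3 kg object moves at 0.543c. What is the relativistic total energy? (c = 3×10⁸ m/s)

γ = 1/√(1 - 0.543²) = 1.191
mc² = 4.3 × (3×10⁸)² = 3.870×10¹⁷ J
E = γmc² = 1.191 × 3.870×10¹⁷ = 4.609×10¹⁷ J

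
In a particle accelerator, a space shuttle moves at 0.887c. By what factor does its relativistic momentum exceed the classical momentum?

p_rel = γmv, p_class = mv
Ratio = γ = 1/√(1 - 0.887²)
= 1/√(0.213231) = 2.166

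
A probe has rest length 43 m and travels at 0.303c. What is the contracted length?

Proper length L₀ = 43 m
γ = 1/√(1 - 0.303²) = 1.0493
L = L₀/γ = 43/1.0493 = 40.98 m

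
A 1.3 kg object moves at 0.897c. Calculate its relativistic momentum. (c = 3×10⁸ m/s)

γ = 1/√(1 - 0.897²) = 2.2623
v = 0.897 × 3×10⁸ = 2.691×10⁸ m/s
p = γmv = 2.2623 × 1.3 × 2.691×10⁸ = 7.914×10⁸ kg·m/s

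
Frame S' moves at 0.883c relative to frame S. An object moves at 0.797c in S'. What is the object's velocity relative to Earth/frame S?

u = (u' + v)/(1 + u'v/c²)
Numerator: 0.797 + 0.883 = 1.68
Denominator: 1 + 0.703751 = 1.703751
u = 1.68/1.703751 = 0.9861c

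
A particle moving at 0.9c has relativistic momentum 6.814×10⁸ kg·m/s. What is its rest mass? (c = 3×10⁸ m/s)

γ = 1/√(1 - 0.9²) = 2.294
v = 0.9 × 3×10⁸ = 2.700×10⁸ m/s
m = p/(γv) = 6.814×10⁸/(2.294 × 2.700×10⁸) = 1.100 kg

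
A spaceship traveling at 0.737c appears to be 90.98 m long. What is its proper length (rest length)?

Contracted length L = 90.98 m
γ = 1/√(1 - 0.737²) = 1.4795
L₀ = γL = 1.4795 × 90.98 = 134.6 m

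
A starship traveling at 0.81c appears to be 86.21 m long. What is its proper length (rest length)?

Contracted length L = 86.21 m
γ = 1/√(1 - 0.81²) = 1.705
L₀ = γL = 1.705 × 86.21 = 147.0 m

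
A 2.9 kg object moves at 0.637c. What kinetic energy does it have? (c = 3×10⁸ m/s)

γ = 1/√(1 - 0.637²) = 1.29725
γ - 1 = 0.29725
KE = (γ-1)mc² = 0.29725 × 2.9 × (3×10⁸)² = 7.758×10¹⁶ J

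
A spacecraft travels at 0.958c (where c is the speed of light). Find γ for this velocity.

v/c = 0.958, so (v/c)² = 0.917764
1 - (v/c)² = 0.082236
γ = 1/√(0.082236) = 3.487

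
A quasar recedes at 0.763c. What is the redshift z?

β = 0.763
(1+β)/(1-β) = 1.763/0.237 = 7.439
√(7.439) = 2.727
z = 2.727 - 1 = 1.727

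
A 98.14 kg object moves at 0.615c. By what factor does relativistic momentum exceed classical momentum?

p_rel = γmv, p_class = mv
Ratio = γ = 1/√(1 - 0.615²) = 1.268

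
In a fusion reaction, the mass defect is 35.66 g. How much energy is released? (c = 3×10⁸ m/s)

Convert mass defect: Δm = 35.66 g = 0.03566 kg
E = Δm·c² = 0.03566 × (3×10⁸)²
= 0.03566 × 9×10¹⁶ = 3.209×10¹⁵ J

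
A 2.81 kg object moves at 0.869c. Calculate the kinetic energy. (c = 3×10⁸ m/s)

γ = 1/√(1 - 0.869²) = 2.021
γ - 1 = 1.021
KE = (γ-1)mc² = 1.021 × 2.81 × (3×10⁸)² = 2.582×10¹⁷ J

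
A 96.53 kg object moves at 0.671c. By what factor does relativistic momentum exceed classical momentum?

p_rel = γmv, p_class = mv
Ratio = γ = 1/√(1 - 0.671²) = 1.349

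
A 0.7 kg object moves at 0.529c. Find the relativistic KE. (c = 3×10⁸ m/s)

γ = 1/√(1 - 0.529²) = 1.1784
γ - 1 = 0.1784
KE = (γ-1)mc² = 0.1784 × 0.7 × (3×10⁸)² = 1.124×10¹⁶ J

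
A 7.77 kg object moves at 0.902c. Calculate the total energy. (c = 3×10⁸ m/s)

γ = 1/√(1 - 0.902²) = 2.316
mc² = 7.77 × (3×10⁸)² = 6.993×10¹⁷ J
E = γmc² = 2.316 × 6.993×10¹⁷ = 1.620×10¹⁸ J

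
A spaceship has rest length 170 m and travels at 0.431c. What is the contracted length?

Proper length L₀ = 170 m
γ = 1/√(1 - 0.431²) = 1.108
L = L₀/γ = 170/1.108 = 153.4 m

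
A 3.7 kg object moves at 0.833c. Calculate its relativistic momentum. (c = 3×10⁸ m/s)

γ = 1/√(1 - 0.833²) = 1.807
v = 0.833 × 3×10⁸ = 2.499×10⁸ m/s
p = γmv = 1.807 × 3.7 × 2.499×10⁸ = 1.671×10⁹ kg·m/s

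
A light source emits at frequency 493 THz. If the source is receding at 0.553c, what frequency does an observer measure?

β = v/c = 0.553
(1-β)/(1+β) = 0.447/1.553 = 0.2878
Doppler factor = √(0.2878) = 0.5365
f_obs = 493 × 0.5365 = 264.5 THz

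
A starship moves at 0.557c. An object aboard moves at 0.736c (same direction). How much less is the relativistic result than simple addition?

Classical: u' + v = 0.736 + 0.557 = 1.293c
Relativistic: u = (0.736 + 0.557)/(1 + 0.409952) = 1.293/1.409952 = 0.9171c
Difference: 1.293 - 0.9171 = 0.3759c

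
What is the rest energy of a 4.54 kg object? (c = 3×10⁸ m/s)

c² = (3×10⁸)² = 9.000×10¹⁶ m²/s²
E₀ = mc² = 4.54 × 9.000×10¹⁶ = 4.086×10¹⁷ J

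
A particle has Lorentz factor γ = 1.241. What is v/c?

From γ = 1/√(1 - v²/c²):
1/γ² = 1/1.241² = 0.6493
v²/c² = 1 - 0.6493 = 0.3507
v/c = √(0.3507) = 0.5922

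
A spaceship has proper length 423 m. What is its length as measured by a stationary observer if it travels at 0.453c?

Proper length L₀ = 423 m
γ = 1/√(1 - 0.453²) = 1.1217
L = L₀/γ = 423/1.1217 = 377.1 m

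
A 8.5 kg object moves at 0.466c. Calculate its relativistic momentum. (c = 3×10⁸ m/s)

γ = 1/√(1 - 0.466²) = 1.130
v = 0.466 × 3×10⁸ = 1.398×10⁸ m/s
p = γmv = 1.130 × 8.5 × 1.398×10⁸ = 1.343×10⁹ kg·m/s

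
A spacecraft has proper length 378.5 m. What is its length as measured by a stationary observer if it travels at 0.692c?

Proper length L₀ = 378.5 m
γ = 1/√(1 - 0.692²) = 1.3852
L = L₀/γ = 378.5/1.3852 = 273.2 m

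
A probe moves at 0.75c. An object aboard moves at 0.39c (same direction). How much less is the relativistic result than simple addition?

Classical: u' + v = 0.39 + 0.75 = 1.14c
Relativistic: u = (0.39 + 0.75)/(1 + 0.2925) = 1.14/1.2925 = 0.8820c
Difference: 1.14 - 0.8820 = 0.2580c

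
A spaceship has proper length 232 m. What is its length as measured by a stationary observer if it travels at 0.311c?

Proper length L₀ = 232 m
γ = 1/√(1 - 0.311²) = 1.052
L = L₀/γ = 232/1.052 = 220.5 m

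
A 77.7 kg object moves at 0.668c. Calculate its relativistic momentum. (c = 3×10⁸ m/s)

γ = 1/√(1 - 0.668²) = 1.3438
v = 0.668 × 3×10⁸ = 2.004×10⁸ m/s
p = γmv = 1.3438 × 77.7 × 2.004×10⁸ = 2.092×10¹⁰ kg·m/s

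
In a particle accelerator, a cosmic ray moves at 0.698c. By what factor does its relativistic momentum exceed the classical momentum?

p_rel = γmv, p_class = mv
Ratio = γ = 1/√(1 - 0.698²)
= 1/√(0.512796) = 1.396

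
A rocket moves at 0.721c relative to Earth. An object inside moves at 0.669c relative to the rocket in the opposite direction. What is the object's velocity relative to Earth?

Object's velocity in rocket frame is u' = -0.669c
u = (u' + v)/(1 + u'v/c²) = (v - 0.669)/(1 - 0.669·v/c²)
Numerator: 0.721 - 0.669 = 0.052
Denominator: 1 - 0.482349 = 0.517651
u = 0.052/0.517651 = 0.1005c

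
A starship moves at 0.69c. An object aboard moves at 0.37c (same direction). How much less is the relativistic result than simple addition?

Classical: u' + v = 0.37 + 0.69 = 1.06c
Relativistic: u = (0.37 + 0.69)/(1 + 0.2553) = 1.06/1.2553 = 0.8444c
Difference: 1.06 - 0.8444 = 0.2156c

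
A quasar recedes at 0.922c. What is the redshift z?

β = 0.922
(1+β)/(1-β) = 1.922/0.078 = 24.64
√(24.64) = 4.964
z = 4.964 - 1 = 3.964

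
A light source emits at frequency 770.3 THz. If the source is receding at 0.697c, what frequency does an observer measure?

β = v/c = 0.697
(1-β)/(1+β) = 0.303/1.697 = 0.1786
Doppler factor = √(0.1786) = 0.4226
f_obs = 770.3 × 0.4226 = 325.5 THz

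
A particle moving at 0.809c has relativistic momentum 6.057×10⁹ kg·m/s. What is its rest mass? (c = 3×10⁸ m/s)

γ = 1/√(1 - 0.809²) = 1.701
v = 0.809 × 3×10⁸ = 2.427×10⁸ m/s
m = p/(γv) = 6.057×10⁹/(1.701 × 2.427×10⁸) = 14.67 kg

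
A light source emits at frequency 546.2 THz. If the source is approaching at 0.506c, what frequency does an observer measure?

β = v/c = 0.506
(1+β)/(1-β) = 1.506/0.494 = 3.049
Doppler factor = √(3.049) = 1.746
f_obs = 546.2 × 1.746 = 953.7 THz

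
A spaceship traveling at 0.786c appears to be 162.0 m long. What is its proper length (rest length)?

Contracted length L = 162.0 m
γ = 1/√(1 - 0.786²) = 1.6175
L₀ = γL = 1.6175 × 162.0 = 262.0 m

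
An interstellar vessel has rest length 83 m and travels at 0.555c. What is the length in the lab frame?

Proper length L₀ = 83 m
γ = 1/√(1 - 0.555²) = 1.20214
L = L₀/γ = 83/1.20214 = 69.04 m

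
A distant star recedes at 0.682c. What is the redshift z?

β = 0.682
(1+β)/(1-β) = 1.682/0.318 = 5.289
√(5.289) = 2.300
z = 2.300 - 1 = 1.300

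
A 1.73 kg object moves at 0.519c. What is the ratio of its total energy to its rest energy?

E = γmc², E₀ = mc²
E/E₀ = γ = 1/√(1 - 0.519²) = 1.170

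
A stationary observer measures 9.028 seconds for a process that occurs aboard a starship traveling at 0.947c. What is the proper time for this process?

Dilated time Δt = 9.028 seconds
γ = 1/√(1 - 0.947²) = 3.113
Δt₀ = Δt/γ = 9.028/3.113 = 2.900 seconds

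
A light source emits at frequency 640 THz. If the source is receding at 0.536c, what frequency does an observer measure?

β = v/c = 0.536
(1-β)/(1+β) = 0.464/1.536 = 0.30208
Doppler factor = √(0.30208) = 0.54962
f_obs = 640 × 0.54962 = 351.8 THz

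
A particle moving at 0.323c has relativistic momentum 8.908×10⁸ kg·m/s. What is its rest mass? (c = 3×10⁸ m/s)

γ = 1/√(1 - 0.323²) = 1.05664
v = 0.323 × 3×10⁸ = 9.690×10⁷ m/s
m = p/(γv) = 8.908×10⁸/(1.05664 × 9.690×10⁷) = 8.700 kg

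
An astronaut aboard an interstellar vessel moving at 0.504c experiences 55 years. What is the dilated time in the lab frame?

Proper time Δt₀ = 55 years
γ = 1/√(1 - 0.504²) = 1.1578
Δt = γΔt₀ = 1.1578 × 55 = 63.68 years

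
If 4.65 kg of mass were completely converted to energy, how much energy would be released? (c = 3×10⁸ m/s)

Using E = mc²:
c² = (3×10⁸)² = 9×10¹⁶ m²/s²
E = 4.65 × 9×10¹⁶ = 4.185×10¹⁷ J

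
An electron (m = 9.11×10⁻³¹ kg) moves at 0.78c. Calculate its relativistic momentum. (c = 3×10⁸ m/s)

γ = 1/√(1 - 0.78²) = 1.598
v = 0.78 × 3×10⁸ = 2.340×10⁸ m/s
p = γmv = 1.598 × 9.11×10⁻³¹ × 2.340×10⁸ = 3.407×10⁻²² kg·m/s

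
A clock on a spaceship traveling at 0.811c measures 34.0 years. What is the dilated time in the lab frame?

Proper time Δt₀ = 34.0 years
γ = 1/√(1 - 0.811²) = 1.7093
Δt = γΔt₀ = 1.7093 × 34.0 = 58.12 years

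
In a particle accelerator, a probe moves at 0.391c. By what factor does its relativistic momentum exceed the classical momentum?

p_rel = γmv, p_class = mv
Ratio = γ = 1/√(1 - 0.391²)
= 1/√(0.847119) = 1.086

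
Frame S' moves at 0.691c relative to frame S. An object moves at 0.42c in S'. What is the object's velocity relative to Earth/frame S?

u = (u' + v)/(1 + u'v/c²)
Numerator: 0.42 + 0.691 = 1.111
Denominator: 1 + 0.29022 = 1.29022
u = 1.111/1.29022 = 0.8611c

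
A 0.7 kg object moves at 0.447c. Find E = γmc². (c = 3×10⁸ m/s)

γ = 1/√(1 - 0.447²) = 1.118
mc² = 0.7 × (3×10⁸)² = 6.300×10¹⁶ J
E = γmc² = 1.118 × 6.300×10¹⁶ = 7.043×10¹⁶ J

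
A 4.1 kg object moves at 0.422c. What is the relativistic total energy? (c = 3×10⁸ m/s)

γ = 1/√(1 - 0.422²) = 1.103
mc² = 4.1 × (3×10⁸)² = 3.690×10¹⁷ J
E = γmc² = 1.103 × 3.690×10¹⁷ = 4.070×10¹⁷ J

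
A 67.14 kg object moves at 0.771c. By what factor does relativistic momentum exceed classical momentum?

p_rel = γmv, p_class = mv
Ratio = γ = 1/√(1 - 0.771²) = 1.570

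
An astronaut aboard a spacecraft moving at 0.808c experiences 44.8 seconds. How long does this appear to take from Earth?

Proper time Δt₀ = 44.8 seconds
γ = 1/√(1 - 0.808²) = 1.6973
Δt = γΔt₀ = 1.6973 × 44.8 = 76.04 seconds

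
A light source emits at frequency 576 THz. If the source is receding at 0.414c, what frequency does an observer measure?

β = v/c = 0.414
(1-β)/(1+β) = 0.586/1.414 = 0.41443
Doppler factor = √(0.41443) = 0.6438
f_obs = 576 × 0.6438 = 370.8 THz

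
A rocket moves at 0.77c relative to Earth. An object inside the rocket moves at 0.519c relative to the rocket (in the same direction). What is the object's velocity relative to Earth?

u = (u' + v)/(1 + u'v/c²)
Numerator: 0.519 + 0.77 = 1.289
Denominator: 1 + 0.39963 = 1.39963
u = 1.289/1.39963 = 0.9210c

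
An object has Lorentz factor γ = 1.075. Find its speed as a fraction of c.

From γ = 1/√(1 - v²/c²):
1/γ² = 1/1.075² = 0.8653
v²/c² = 1 - 0.8653 = 0.1347
v/c = √(0.1347) = 0.3670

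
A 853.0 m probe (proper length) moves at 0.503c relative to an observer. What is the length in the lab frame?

Proper length L₀ = 853.0 m
γ = 1/√(1 - 0.503²) = 1.15702
L = L₀/γ = 853.0/1.15702 = 737.2 m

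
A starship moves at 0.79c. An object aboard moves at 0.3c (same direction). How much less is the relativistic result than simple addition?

Classical: u' + v = 0.3 + 0.79 = 1.09c
Relativistic: u = (0.3 + 0.79)/(1 + 0.237) = 1.09/1.237 = 0.8812c
Difference: 1.09 - 0.8812 = 0.2088c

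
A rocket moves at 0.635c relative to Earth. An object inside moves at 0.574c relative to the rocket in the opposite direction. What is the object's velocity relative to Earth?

Object's velocity in rocket frame is u' = -0.574c
u = (u' + v)/(1 + u'v/c²) = (v - 0.574)/(1 - 0.574·v/c²)
Numerator: 0.635 - 0.574 = 0.061
Denominator: 1 - 0.36449 = 0.63551
u = 0.061/0.63551 = 0.09599c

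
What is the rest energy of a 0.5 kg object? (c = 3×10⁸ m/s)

c² = (3×10⁸)² = 9.000×10¹⁶ m²/s²
E₀ = mc² = 0.5 × 9.000×10¹⁶ = 4.500×10¹⁶ J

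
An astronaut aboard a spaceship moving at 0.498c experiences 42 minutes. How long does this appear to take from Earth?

Proper time Δt₀ = 42 minutes
γ = 1/√(1 - 0.498²) = 1.153
Δt = γΔt₀ = 1.153 × 42 = 48.43 minutes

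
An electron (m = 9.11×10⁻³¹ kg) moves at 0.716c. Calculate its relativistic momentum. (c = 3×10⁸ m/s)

γ = 1/√(1 - 0.716²) = 1.4325
v = 0.716 × 3×10⁸ = 2.148×10⁸ m/s
p = γmv = 1.4325 × 9.11×10⁻³¹ × 2.148×10⁸ = 2.803×10⁻²² kg·m/s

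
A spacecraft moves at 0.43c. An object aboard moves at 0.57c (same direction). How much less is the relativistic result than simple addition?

Classical: u' + v = 0.57 + 0.43 = 1c
Relativistic: u = (0.57 + 0.43)/(1 + 0.2451) = 1/1.2451 = 0.8031c
Difference: 1 - 0.8031 = 0.1969c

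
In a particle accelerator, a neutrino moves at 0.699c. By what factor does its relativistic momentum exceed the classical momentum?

p_rel = γmv, p_class = mv
Ratio = γ = 1/√(1 - 0.699²)
= 1/√(0.511399) = 1.398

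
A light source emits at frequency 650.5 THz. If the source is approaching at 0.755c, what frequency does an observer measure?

β = v/c = 0.755
(1+β)/(1-β) = 1.755/0.245 = 7.163
Doppler factor = √(7.163) = 2.676
f_obs = 650.5 × 2.676 = 1741 THz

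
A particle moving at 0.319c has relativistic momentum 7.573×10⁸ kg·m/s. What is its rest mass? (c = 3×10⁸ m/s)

γ = 1/√(1 - 0.319²) = 1.0551
v = 0.319 × 3×10⁸ = 9.570×10⁷ m/s
m = p/(γv) = 7.573×10⁸/(1.0551 × 9.570×10⁷) = 7.500 kg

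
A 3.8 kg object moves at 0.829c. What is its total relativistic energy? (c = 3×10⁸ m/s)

γ = 1/√(1 - 0.829²) = 1.788
mc² = 3.8 × (3×10⁸)² = 3.420×10¹⁷ J
E = γmc² = 1.788 × 3.420×10¹⁷ = 6.115×10¹⁷ J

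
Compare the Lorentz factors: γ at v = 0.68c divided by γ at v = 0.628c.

γ₁ = 1/√(1 - 0.68²) = 1.364
γ₂ = 1/√(1 - 0.628²) = 1.285
γ₁/γ₂ = 1.364/1.285 = 1.061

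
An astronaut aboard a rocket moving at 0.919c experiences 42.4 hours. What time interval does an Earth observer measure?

Proper time Δt₀ = 42.4 hours
γ = 1/√(1 - 0.919²) = 2.536
Δt = γΔt₀ = 2.536 × 42.4 = 107.5 hours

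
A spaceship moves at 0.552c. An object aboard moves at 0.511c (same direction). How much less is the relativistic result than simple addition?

Classical: u' + v = 0.511 + 0.552 = 1.063c
Relativistic: u = (0.511 + 0.552)/(1 + 0.282072) = 1.063/1.282072 = 0.8291c
Difference: 1.063 - 0.8291 = 0.2339c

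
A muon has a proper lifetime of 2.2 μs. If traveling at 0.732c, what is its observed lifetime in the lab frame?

Proper lifetime τ₀ = 2.2 μs
γ = 1/√(1 - 0.732²) = 1.4678
τ = γτ₀ = 1.4678 × 2.2 μs = 3.229 μs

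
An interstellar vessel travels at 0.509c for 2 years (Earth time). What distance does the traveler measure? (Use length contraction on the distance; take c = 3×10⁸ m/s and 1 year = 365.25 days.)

Earth distance: d = v × t = 0.509c × 2 yr = 9.63769×10¹⁵ m
γ = 1.16176
d' = d/γ = 9.63769×10¹⁵/1.16176 = 8.296×10¹⁵ m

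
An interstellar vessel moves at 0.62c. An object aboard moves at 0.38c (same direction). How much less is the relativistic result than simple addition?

Classical: u' + v = 0.38 + 0.62 = 1c
Relativistic: u = (0.38 + 0.62)/(1 + 0.2356) = 1/1.2356 = 0.8093c
Difference: 1 - 0.8093 = 0.1907c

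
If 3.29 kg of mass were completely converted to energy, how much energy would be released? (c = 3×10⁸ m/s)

Using E = mc²:
c² = (3×10⁸)² = 9×10¹⁶ m²/s²
E = 3.29 × 9×10¹⁶ = 2.961×10¹⁷ J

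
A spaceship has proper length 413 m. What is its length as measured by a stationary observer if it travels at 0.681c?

Proper length L₀ = 413 m
γ = 1/√(1 - 0.681²) = 1.3656
L = L₀/γ = 413/1.3656 = 302.4 m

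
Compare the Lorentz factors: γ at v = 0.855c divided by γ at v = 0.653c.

γ₁ = 1/√(1 - 0.855²) = 1.9282
γ₂ = 1/√(1 - 0.653²) = 1.3204
γ₁/γ₂ = 1.9282/1.3204 = 1.460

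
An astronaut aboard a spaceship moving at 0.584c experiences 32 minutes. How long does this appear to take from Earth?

Proper time Δt₀ = 32 minutes
γ = 1/√(1 - 0.584²) = 1.232
Δt = γΔt₀ = 1.232 × 32 = 39.42 minutes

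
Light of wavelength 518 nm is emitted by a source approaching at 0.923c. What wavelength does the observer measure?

β = 0.923
Wavelength Doppler factor = √(0.077/1.923) = √(0.04004) = 0.2001
λ_obs = 518 × 0.2001 = 103.7 nm (blueshift)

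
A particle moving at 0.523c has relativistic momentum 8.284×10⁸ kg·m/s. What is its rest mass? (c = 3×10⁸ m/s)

γ = 1/√(1 - 0.523²) = 1.1733
v = 0.523 × 3×10⁸ = 1.569×10⁸ m/s
m = p/(γv) = 8.284×10⁸/(1.1733 × 1.569×10⁸) = 4.500 kg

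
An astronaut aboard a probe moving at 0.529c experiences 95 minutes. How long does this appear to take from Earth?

Proper time Δt₀ = 95 minutes
γ = 1/√(1 - 0.529²) = 1.178
Δt = γΔt₀ = 1.178 × 95 = 111.9 minutes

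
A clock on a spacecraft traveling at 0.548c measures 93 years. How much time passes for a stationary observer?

Proper time Δt₀ = 93 years
γ = 1/√(1 - 0.548²) = 1.1955
Δt = γΔt₀ = 1.1955 × 93 = 111.2 years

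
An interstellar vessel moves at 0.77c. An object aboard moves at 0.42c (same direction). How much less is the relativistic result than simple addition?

Classical: u' + v = 0.42 + 0.77 = 1.19c
Relativistic: u = (0.42 + 0.77)/(1 + 0.3234) = 1.19/1.3234 = 0.8992c
Difference: 1.19 - 0.8992 = 0.2908c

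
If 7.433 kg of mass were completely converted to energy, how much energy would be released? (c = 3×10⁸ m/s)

Using E = mc²:
c² = (3×10⁸)² = 9×10¹⁶ m²/s²
E = 7.433 × 9×10¹⁶ = 6.690×10¹⁷ J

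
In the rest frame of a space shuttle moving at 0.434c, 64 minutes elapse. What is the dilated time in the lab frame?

Proper time Δt₀ = 64 minutes
γ = 1/√(1 - 0.434²) = 1.110
Δt = γΔt₀ = 1.110 × 64 = 71.04 minutes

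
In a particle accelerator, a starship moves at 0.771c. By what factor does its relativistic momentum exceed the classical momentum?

p_rel = γmv, p_class = mv
Ratio = γ = 1/√(1 - 0.771²)
= 1/√(0.405559) = 1.570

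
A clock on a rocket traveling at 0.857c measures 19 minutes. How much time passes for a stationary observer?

Proper time Δt₀ = 19 minutes
γ = 1/√(1 - 0.857²) = 1.9406
Δt = γΔt₀ = 1.9406 × 19 = 36.87 minutes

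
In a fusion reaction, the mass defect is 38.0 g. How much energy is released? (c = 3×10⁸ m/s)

Convert mass defect: Δm = 38.0 g = 0.038 kg
E = Δm·c² = 0.038 × (3×10⁸)²
= 0.038 × 9×10¹⁶ = 3.420×10¹⁵ J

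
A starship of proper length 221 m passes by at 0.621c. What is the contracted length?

Proper length L₀ = 221 m
γ = 1/√(1 - 0.621²) = 1.276
L = L₀/γ = 221/1.276 = 173.2 m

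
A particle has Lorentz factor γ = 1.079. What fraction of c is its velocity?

From γ = 1/√(1 - v²/c²):
1/γ² = 1/1.079² = 0.8589
v²/c² = 1 - 0.8589 = 0.1411
v/c = √(0.1411) = 0.3756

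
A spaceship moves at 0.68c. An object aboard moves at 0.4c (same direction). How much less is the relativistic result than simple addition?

Classical: u' + v = 0.4 + 0.68 = 1.08c
Relativistic: u = (0.4 + 0.68)/(1 + 0.272) = 1.08/1.272 = 0.8491c
Difference: 1.08 - 0.8491 = 0.2309c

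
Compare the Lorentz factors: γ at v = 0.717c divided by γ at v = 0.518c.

γ₁ = 1/√(1 - 0.717²) = 1.4346
γ₂ = 1/√(1 - 0.518²) = 1.1691
γ₁/γ₂ = 1.4346/1.1691 = 1.227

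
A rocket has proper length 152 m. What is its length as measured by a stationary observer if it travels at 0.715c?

Proper length L₀ = 152 m
γ = 1/√(1 - 0.715²) = 1.430
L = L₀/γ = 152/1.430 = 106.3 m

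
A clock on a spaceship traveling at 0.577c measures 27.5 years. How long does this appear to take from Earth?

Proper time Δt₀ = 27.5 years
γ = 1/√(1 - 0.577²) = 1.2244
Δt = γΔt₀ = 1.2244 × 27.5 = 33.67 years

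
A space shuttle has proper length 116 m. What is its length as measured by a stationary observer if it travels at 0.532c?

Proper length L₀ = 116 m
γ = 1/√(1 - 0.532²) = 1.181
L = L₀/γ = 116/1.181 = 98.22 m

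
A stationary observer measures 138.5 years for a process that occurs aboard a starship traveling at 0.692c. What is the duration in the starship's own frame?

Dilated time Δt = 138.5 years
γ = 1/√(1 - 0.692²) = 1.38524
Δt₀ = Δt/γ = 138.5/1.38524 = 99.98 years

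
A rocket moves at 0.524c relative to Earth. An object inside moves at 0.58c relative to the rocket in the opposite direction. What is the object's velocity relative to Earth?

Object's velocity in rocket frame is u' = -0.58c
u = (u' + v)/(1 + u'v/c²) = (v - 0.58)/(1 - 0.58·v/c²)
Numerator: 0.524 - 0.58 = -0.056
Denominator: 1 - 0.30392 = 0.69608
u = -0.056/0.69608 = -0.08045c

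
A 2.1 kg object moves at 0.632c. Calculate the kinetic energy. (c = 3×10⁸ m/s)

γ = 1/√(1 - 0.632²) = 1.29038
γ - 1 = 0.29038
KE = (γ-1)mc² = 0.29038 × 2.1 × (3×10⁸)² = 5.488×10¹⁶ J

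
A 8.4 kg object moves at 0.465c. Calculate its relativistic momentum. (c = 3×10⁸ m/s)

γ = 1/√(1 - 0.465²) = 1.130
v = 0.465 × 3×10⁸ = 1.395×10⁸ m/s
p = γmv = 1.130 × 8.4 × 1.395×10⁸ = 1.324×10⁹ kg·m/s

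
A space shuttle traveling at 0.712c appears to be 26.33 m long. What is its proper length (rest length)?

Contracted length L = 26.33 m
γ = 1/√(1 - 0.712²) = 1.4241
L₀ = γL = 1.4241 × 26.33 = 37.50 m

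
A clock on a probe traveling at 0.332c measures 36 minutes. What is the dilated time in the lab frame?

Proper time Δt₀ = 36 minutes
γ = 1/√(1 - 0.332²) = 1.060
Δt = γΔt₀ = 1.060 × 36 = 38.16 minutes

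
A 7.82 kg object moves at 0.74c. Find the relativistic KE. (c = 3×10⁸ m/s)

γ = 1/√(1 - 0.74²) = 1.4868
γ - 1 = 0.4868
KE = (γ-1)mc² = 0.4868 × 7.82 × (3×10⁸)² = 3.426×10¹⁷ J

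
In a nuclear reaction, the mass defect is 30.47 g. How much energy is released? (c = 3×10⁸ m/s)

Convert mass defect: Δm = 30.47 g = 0.03047 kg
E = Δm·c² = 0.03047 × (3×10⁸)²
= 0.03047 × 9×10¹⁶ = 2.742×10¹⁵ J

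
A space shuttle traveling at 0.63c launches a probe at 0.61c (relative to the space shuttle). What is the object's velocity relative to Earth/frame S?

u = (u' + v)/(1 + u'v/c²)
Numerator: 0.61 + 0.63 = 1.24
Denominator: 1 + 0.3843 = 1.3843
u = 1.24/1.3843 = 0.8958c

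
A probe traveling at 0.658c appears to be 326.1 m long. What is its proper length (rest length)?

Contracted length L = 326.1 m
γ = 1/√(1 - 0.658²) = 1.328
L₀ = γL = 1.328 × 326.1 = 433.1 m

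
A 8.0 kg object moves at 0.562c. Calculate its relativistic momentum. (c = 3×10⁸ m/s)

γ = 1/√(1 - 0.562²) = 1.209
v = 0.562 × 3×10⁸ = 1.686×10⁸ m/s
p = γmv = 1.209 × 8.0 × 1.686×10⁸ = 1.631×10⁹ kg·m/s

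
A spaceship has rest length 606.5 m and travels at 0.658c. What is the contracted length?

Proper length L₀ = 606.5 m
γ = 1/√(1 - 0.658²) = 1.328
L = L₀/γ = 606.5/1.328 = 456.7 m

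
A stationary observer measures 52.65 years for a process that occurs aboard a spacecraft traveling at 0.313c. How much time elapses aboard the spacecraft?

Dilated time Δt = 52.65 years
γ = 1/√(1 - 0.313²) = 1.053
Δt₀ = Δt/γ = 52.65/1.053 = 50.00 years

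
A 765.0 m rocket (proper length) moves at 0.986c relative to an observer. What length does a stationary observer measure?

Proper length L₀ = 765.0 m
γ = 1/√(1 - 0.986²) = 5.997
L = L₀/γ = 765.0/5.997 = 127.6 m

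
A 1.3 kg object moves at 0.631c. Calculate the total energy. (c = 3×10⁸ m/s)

γ = 1/√(1 - 0.631²) = 1.289
mc² = 1.3 × (3×10⁸)² = 1.170×10¹⁷ J
E = γmc² = 1.289 × 1.170×10¹⁷ = 1.508×10¹⁷ J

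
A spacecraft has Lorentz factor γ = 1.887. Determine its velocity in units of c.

From γ = 1/√(1 - v²/c²):
1/γ² = 1/1.887² = 0.28084
v²/c² = 1 - 0.28084 = 0.71916
v/c = √(0.71916) = 0.8480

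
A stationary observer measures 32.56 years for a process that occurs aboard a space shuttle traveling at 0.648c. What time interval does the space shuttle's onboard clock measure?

Dilated time Δt = 32.56 years
γ = 1/√(1 - 0.648²) = 1.313
Δt₀ = Δt/γ = 32.56/1.313 = 24.80 years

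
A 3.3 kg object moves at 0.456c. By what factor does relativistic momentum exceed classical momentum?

p_rel = γmv, p_class = mv
Ratio = γ = 1/√(1 - 0.456²) = 1.124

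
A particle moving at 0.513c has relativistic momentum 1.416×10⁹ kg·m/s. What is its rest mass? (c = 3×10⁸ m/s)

γ = 1/√(1 - 0.513²) = 1.165
v = 0.513 × 3×10⁸ = 1.539×10⁸ m/s
m = p/(γv) = 1.416×10⁹/(1.165 × 1.539×10⁸) = 7.898 kg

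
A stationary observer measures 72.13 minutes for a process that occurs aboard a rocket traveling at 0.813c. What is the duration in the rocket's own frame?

Dilated time Δt = 72.13 minutes
γ = 1/√(1 - 0.813²) = 1.7174
Δt₀ = Δt/γ = 72.13/1.7174 = 42.00 minutes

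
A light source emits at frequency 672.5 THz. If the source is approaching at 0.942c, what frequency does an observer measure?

β = v/c = 0.942
(1+β)/(1-β) = 1.942/0.058 = 33.48
Doppler factor = √(33.48) = 5.786
f_obs = 672.5 × 5.786 = 3891 THz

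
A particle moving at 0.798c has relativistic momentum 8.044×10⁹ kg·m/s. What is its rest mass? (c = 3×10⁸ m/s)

γ = 1/√(1 - 0.798²) = 1.659
v = 0.798 × 3×10⁸ = 2.394×10⁸ m/s
m = p/(γv) = 8.044×10⁹/(1.659 × 2.394×10⁸) = 20.25 kg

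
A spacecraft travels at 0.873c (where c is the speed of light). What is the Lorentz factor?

v/c = 0.873, so (v/c)² = 0.762129
1 - (v/c)² = 0.237871
γ = 1/√(0.237871) = 2.050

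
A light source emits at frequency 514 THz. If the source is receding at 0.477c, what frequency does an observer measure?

β = v/c = 0.477
(1-β)/(1+β) = 0.523/1.477 = 0.3541
Doppler factor = √(0.3541) = 0.5951
f_obs = 514 × 0.5951 = 305.9 THz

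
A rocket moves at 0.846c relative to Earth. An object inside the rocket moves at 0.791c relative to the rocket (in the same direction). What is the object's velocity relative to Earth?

u = (u' + v)/(1 + u'v/c²)
Numerator: 0.791 + 0.846 = 1.637
Denominator: 1 + 0.669186 = 1.669186
u = 1.637/1.669186 = 0.9807c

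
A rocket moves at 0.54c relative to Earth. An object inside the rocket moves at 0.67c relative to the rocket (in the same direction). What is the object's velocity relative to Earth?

u = (u' + v)/(1 + u'v/c²)
Numerator: 0.67 + 0.54 = 1.21
Denominator: 1 + 0.3618 = 1.3618
u = 1.21/1.3618 = 0.8885c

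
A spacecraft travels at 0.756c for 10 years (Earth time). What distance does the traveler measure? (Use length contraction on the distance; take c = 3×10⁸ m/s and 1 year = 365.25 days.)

Earth distance: d = v × t = 0.756c × 10 yr = 7.1573×10¹⁶ m
γ = 1.5277
d' = d/γ = 7.1573×10¹⁶/1.5277 = 4.685×10¹⁶ m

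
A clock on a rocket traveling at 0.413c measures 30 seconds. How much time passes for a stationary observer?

Proper time Δt₀ = 30 seconds
γ = 1/√(1 - 0.413²) = 1.098
Δt = γΔt₀ = 1.098 × 30 = 32.94 seconds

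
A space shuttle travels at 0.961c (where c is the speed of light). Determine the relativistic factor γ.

v/c = 0.961, so (v/c)² = 0.923521
1 - (v/c)² = 0.076479
γ = 1/√(0.076479) = 3.616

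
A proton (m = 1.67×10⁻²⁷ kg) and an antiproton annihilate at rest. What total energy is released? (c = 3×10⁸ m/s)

Both particles have the same rest mass, so total mass = 2m
E = 2m·c² = 2 × 1.67×10⁻²⁷ × (3×10⁸)²
= 2 × 1.67×10⁻²⁷ × 9×10¹⁶
= 3.006×10⁻¹⁰ J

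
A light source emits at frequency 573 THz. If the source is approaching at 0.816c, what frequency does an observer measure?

β = v/c = 0.816
(1+β)/(1-β) = 1.816/0.184 = 9.870
Doppler factor = √(9.870) = 3.142
f_obs = 573 × 3.142 = 1800 THz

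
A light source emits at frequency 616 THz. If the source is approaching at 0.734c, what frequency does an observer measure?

β = v/c = 0.734
(1+β)/(1-β) = 1.734/0.266 = 6.519
Doppler factor = √(6.519) = 2.553
f_obs = 616 × 2.553 = 1573 THz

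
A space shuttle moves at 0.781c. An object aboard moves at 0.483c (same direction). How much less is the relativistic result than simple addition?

Classical: u' + v = 0.483 + 0.781 = 1.264c
Relativistic: u = (0.483 + 0.781)/(1 + 0.377223) = 1.264/1.377223 = 0.9178c
Difference: 1.264 - 0.9178 = 0.3462c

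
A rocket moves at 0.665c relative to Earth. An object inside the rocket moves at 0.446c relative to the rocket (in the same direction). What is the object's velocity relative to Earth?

u = (u' + v)/(1 + u'v/c²)
Numerator: 0.446 + 0.665 = 1.111
Denominator: 1 + 0.29659 = 1.29659
u = 1.111/1.29659 = 0.8569c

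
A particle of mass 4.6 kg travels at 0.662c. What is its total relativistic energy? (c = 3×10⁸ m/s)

γ = 1/√(1 - 0.662²) = 1.3342
mc² = 4.6 × (3×10⁸)² = 4.140×10¹⁷ J
E = γmc² = 1.3342 × 4.140×10¹⁷ = 5.524×10¹⁷ J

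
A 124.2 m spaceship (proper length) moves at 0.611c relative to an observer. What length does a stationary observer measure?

Proper length L₀ = 124.2 m
γ = 1/√(1 - 0.611²) = 1.2632
L = L₀/γ = 124.2/1.2632 = 98.32 m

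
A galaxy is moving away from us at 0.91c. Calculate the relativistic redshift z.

β = 0.91
(1+β)/(1-β) = 1.91/0.09 = 21.22
√(21.22) = 4.607
z = 4.607 - 1 = 3.607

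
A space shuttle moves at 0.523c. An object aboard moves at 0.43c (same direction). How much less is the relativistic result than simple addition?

Classical: u' + v = 0.43 + 0.523 = 0.953c
Relativistic: u = (0.43 + 0.523)/(1 + 0.22489) = 0.953/1.22489 = 0.7780c
Difference: 0.953 - 0.7780 = 0.1750c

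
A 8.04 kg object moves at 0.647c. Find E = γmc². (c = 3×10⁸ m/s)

γ = 1/√(1 - 0.647²) = 1.3115
mc² = 8.04 × (3×10⁸)² = 7.236×10¹⁷ J
E = γmc² = 1.3115 × 7.236×10¹⁷ = 9.490×10¹⁷ J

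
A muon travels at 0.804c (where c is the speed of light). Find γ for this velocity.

v/c = 0.804, so (v/c)² = 0.646416
1 - (v/c)² = 0.353584
γ = 1/√(0.353584) = 1.682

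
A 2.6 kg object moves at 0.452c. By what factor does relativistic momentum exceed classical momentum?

p_rel = γmv, p_class = mv
Ratio = γ = 1/√(1 - 0.452²) = 1.121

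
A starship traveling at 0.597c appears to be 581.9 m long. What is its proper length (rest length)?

Contracted length L = 581.9 m
γ = 1/√(1 - 0.597²) = 1.2465
L₀ = γL = 1.2465 × 581.9 = 725.3 m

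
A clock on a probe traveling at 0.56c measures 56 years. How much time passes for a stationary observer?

Proper time Δt₀ = 56 years
γ = 1/√(1 - 0.56²) = 1.207
Δt = γΔt₀ = 1.207 × 56 = 67.59 years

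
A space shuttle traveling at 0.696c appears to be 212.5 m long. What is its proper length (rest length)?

Contracted length L = 212.5 m
γ = 1/√(1 - 0.696²) = 1.3927
L₀ = γL = 1.3927 × 212.5 = 295.9 m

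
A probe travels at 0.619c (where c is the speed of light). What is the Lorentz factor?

v/c = 0.619, so (v/c)² = 0.383161
1 - (v/c)² = 0.616839
γ = 1/√(0.616839) = 1.273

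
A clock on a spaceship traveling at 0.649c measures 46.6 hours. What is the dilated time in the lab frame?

Proper time Δt₀ = 46.6 hours
γ = 1/√(1 - 0.649²) = 1.3144
Δt = γΔt₀ = 1.3144 × 46.6 = 61.25 hours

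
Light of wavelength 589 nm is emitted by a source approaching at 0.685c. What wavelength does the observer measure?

β = 0.685
Wavelength Doppler factor = √(0.315/1.685) = √(0.18694) = 0.4324
λ_obs = 589 × 0.4324 = 254.7 nm (blueshift)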